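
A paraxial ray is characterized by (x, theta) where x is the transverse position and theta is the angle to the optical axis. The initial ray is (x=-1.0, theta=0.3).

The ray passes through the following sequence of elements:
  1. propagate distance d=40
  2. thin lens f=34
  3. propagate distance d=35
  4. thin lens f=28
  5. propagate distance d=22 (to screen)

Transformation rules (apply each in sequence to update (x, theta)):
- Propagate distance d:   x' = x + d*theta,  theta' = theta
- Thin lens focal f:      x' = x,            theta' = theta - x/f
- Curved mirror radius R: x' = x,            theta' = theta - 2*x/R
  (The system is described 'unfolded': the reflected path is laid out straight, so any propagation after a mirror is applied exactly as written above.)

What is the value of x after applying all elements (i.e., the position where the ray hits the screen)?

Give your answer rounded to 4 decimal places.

Initial: x=-1.0000 theta=0.3000
After 1 (propagate distance d=40): x=11.0000 theta=0.3000
After 2 (thin lens f=34): x=11.0000 theta=-2/85 (≈-0.0235)
After 3 (propagate distance d=35): x=173/17 (≈10.1765) theta=-2/85 (≈-0.0235)
After 4 (thin lens f=28): x=173/17 (≈10.1765) theta=-921/2380 (≈-0.3870)
After 5 (propagate distance d=22 (to screen)): x=1979/1190 (≈1.6630) theta=-921/2380 (≈-0.3870)
Rounded to 4 decimal places: x = 1.6630

Answer: 1.6630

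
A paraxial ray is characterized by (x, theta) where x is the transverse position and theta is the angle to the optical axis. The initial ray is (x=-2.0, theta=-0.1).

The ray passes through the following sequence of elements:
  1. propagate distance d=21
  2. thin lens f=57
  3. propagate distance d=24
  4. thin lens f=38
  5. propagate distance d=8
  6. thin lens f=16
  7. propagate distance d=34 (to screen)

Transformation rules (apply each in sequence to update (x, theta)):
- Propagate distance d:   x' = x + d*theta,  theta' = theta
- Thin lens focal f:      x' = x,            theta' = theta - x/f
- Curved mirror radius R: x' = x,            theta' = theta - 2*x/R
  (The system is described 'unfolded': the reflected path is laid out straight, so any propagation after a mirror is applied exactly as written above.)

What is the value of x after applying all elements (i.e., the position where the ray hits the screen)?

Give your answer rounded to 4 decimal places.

Initial: x=-2.0000 theta=-0.1000
After 1 (propagate distance d=21): x=-4.1000 theta=-0.1000
After 2 (thin lens f=57): x=-4.1000 theta=-8/285 (≈-0.0281)
After 3 (propagate distance d=24): x=-907/190 (≈-4.7737) theta=-8/285 (≈-0.0281)
After 4 (thin lens f=38): x=-907/190 (≈-4.7737) theta=2113/21660 (≈0.0976)
After 5 (propagate distance d=8): x=-43247/10830 (≈-3.9933) theta=2113/21660 (≈0.0976)
After 6 (thin lens f=16): x=-43247/10830 (≈-3.9933) theta=60151/173280 (≈0.3471)
After 7 (propagate distance d=34 (to screen)): x=676591/86640 (≈7.8092) theta=60151/173280 (≈0.3471)
Rounded to 4 decimal places: x = 7.8092

Answer: 7.8092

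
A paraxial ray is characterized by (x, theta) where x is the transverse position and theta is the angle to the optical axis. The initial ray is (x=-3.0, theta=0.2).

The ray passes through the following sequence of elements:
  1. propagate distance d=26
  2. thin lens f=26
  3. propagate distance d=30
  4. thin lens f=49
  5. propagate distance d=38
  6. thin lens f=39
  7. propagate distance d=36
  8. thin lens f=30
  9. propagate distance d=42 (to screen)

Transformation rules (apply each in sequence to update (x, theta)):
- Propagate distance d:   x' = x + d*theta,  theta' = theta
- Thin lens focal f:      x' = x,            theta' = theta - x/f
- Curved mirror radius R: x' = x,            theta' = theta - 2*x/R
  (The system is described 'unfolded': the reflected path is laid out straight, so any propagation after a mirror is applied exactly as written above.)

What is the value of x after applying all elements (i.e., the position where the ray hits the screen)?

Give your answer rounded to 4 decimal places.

Answer: -6.2690

Derivation:
Initial: x=-3.0000 theta=0.2000
After 1 (propagate distance d=26): x=2.2000 theta=0.2000
After 2 (thin lens f=26): x=2.2000 theta=3/26 (≈0.1154)
After 3 (propagate distance d=30): x=368/65 (≈5.6615) theta=3/26 (≈0.1154)
After 4 (thin lens f=49): x=368/65 (≈5.6615) theta=-1/6370 (≈-0.0002)
After 5 (propagate distance d=38): x=18013/3185 (≈5.6556) theta=-1/6370 (≈-0.0002)
After 6 (thin lens f=39): x=18013/3185 (≈5.6556) theta=-7213/49686 (≈-0.1452)
After 7 (propagate distance d=36): x=17779/41405 (≈0.4294) theta=-7213/49686 (≈-0.1452)
After 8 (thin lens f=30): x=17779/41405 (≈0.4294) theta=-99052/621075 (≈-0.1595)
After 9 (propagate distance d=42 (to screen)): x=-1297833/207025 (≈-6.2690) theta=-99052/621075 (≈-0.1595)
Rounded to 4 decimal places: x = -6.2690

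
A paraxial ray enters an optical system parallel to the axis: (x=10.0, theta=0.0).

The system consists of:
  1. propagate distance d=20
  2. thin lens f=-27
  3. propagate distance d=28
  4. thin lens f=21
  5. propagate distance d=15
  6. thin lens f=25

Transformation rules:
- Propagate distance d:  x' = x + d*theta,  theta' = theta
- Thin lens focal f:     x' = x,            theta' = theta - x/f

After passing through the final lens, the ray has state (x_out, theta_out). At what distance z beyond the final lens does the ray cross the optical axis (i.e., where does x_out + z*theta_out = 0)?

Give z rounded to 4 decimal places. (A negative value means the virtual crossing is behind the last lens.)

Initial: x=10.0000 theta=0.0000
After 1 (propagate distance d=20): x=10.0000 theta=0.0000
After 2 (thin lens f=-27): x=10.0000 theta=10/27 (≈0.3704)
After 3 (propagate distance d=28): x=550/27 (≈20.3704) theta=10/27 (≈0.3704)
After 4 (thin lens f=21): x=550/27 (≈20.3704) theta=-340/567 (≈-0.5996)
After 5 (propagate distance d=15): x=2150/189 (≈11.3757) theta=-340/567 (≈-0.5996)
After 6 (thin lens f=25): x=2150/189 (≈11.3757) theta=-598/567 (≈-1.0547)
z_focus = -x_out/theta_out = -(2150/189)/(-598/567) = 3225/299 ≈ 10.7860
Rounded to 4 decimal places: z = 10.7860

Answer: 10.7860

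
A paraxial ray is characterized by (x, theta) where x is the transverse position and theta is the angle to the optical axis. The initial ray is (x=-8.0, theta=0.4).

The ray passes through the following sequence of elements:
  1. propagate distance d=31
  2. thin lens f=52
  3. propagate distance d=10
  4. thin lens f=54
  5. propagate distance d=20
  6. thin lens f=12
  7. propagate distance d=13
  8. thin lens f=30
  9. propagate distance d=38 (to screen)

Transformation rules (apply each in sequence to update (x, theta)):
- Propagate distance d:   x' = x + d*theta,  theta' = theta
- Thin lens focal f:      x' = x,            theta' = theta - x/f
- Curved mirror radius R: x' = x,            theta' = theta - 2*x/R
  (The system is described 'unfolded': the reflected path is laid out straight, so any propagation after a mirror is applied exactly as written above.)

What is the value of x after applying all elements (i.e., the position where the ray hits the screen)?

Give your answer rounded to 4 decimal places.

Answer: -28.7290

Derivation:
Initial: x=-8.0000 theta=0.4000
After 1 (propagate distance d=31): x=4.4000 theta=0.4000
After 2 (thin lens f=52): x=4.4000 theta=41/130 (≈0.3154)
After 3 (propagate distance d=10): x=491/65 (≈7.5538) theta=41/130 (≈0.3154)
After 4 (thin lens f=54): x=491/65 (≈7.5538) theta=308/1755 (≈0.1755)
After 5 (propagate distance d=20): x=19417/1755 (≈11.0638) theta=308/1755 (≈0.1755)
After 6 (thin lens f=12): x=19417/1755 (≈11.0638) theta=-15721/21060 (≈-0.7465)
After 7 (propagate distance d=13): x=28631/21060 (≈1.3595) theta=-15721/21060 (≈-0.7465)
After 8 (thin lens f=30): x=28631/21060 (≈1.3595) theta=-500261/631800 (≈-0.7918)
After 9 (propagate distance d=38 (to screen)): x=-4537747/157950 (≈-28.7290) theta=-500261/631800 (≈-0.7918)
Rounded to 4 decimal places: x = -28.7290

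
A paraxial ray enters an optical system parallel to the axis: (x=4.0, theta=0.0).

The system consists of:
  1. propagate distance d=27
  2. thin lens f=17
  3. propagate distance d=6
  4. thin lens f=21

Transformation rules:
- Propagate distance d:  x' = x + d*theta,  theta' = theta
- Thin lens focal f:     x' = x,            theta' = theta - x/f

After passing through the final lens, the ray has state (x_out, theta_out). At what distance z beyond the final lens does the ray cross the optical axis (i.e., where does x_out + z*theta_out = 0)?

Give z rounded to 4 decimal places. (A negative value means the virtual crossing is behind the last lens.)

Initial: x=4.0000 theta=0.0000
After 1 (propagate distance d=27): x=4.0000 theta=0.0000
After 2 (thin lens f=17): x=4.0000 theta=-4/17 (≈-0.2353)
After 3 (propagate distance d=6): x=44/17 (≈2.5882) theta=-4/17 (≈-0.2353)
After 4 (thin lens f=21): x=44/17 (≈2.5882) theta=-128/357 (≈-0.3585)
z_focus = -x_out/theta_out = -(44/17)/(-128/357) = 231/32 ≈ 7.2188
Rounded to 4 decimal places: z = 7.2188

Answer: 7.2188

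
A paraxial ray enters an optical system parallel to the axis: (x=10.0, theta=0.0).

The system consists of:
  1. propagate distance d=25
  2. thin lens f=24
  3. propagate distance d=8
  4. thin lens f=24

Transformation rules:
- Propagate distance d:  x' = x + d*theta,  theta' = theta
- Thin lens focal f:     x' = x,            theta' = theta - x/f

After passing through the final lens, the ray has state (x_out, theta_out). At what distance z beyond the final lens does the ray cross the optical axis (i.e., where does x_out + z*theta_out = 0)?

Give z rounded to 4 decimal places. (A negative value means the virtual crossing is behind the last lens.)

Initial: x=10.0000 theta=0.0000
After 1 (propagate distance d=25): x=10.0000 theta=0.0000
After 2 (thin lens f=24): x=10.0000 theta=-5/12 (≈-0.4167)
After 3 (propagate distance d=8): x=20/3 (≈6.6667) theta=-5/12 (≈-0.4167)
After 4 (thin lens f=24): x=20/3 (≈6.6667) theta=-25/36 (≈-0.6944)
z_focus = -x_out/theta_out = -(20/3)/(-25/36) = 9.6000
Rounded to 4 decimal places: z = 9.6000

Answer: 9.6000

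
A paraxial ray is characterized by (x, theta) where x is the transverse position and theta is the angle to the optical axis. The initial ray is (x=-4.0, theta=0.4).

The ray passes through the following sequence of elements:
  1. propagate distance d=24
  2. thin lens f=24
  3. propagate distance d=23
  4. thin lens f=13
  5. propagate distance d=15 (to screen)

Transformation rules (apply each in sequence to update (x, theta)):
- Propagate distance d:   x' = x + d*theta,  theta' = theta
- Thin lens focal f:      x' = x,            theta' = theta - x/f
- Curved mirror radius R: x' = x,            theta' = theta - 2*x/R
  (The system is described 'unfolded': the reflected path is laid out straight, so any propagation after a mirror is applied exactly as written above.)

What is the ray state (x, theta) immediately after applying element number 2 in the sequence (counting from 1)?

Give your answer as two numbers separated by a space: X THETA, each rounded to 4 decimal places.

Initial: x=-4.0000 theta=0.4000
After 1 (propagate distance d=24): x=5.6000 theta=0.4000
After 2 (thin lens f=24): x=5.6000 theta=1/6 (≈0.1667)
Rounded to 4 decimal places: x = 5.6000, theta = 0.1667

Answer: 5.6000 0.1667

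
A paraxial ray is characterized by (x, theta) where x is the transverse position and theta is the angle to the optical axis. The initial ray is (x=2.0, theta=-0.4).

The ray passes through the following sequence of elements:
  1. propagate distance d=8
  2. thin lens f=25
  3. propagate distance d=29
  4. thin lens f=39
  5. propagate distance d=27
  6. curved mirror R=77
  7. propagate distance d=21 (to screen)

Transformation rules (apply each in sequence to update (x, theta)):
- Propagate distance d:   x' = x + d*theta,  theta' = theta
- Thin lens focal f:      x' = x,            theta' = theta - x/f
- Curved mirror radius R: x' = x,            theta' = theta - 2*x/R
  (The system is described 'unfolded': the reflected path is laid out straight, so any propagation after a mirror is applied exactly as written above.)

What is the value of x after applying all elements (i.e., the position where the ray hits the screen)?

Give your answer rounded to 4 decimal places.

Answer: -7.1648

Derivation:
Initial: x=2.0000 theta=-0.4000
After 1 (propagate distance d=8): x=-1.2000 theta=-0.4000
After 2 (thin lens f=25): x=-1.2000 theta=-0.3520
After 3 (propagate distance d=29): x=-11.4080 theta=-0.3520
After 4 (thin lens f=39): x=-11.4080 theta=-58/975 (≈-0.0595)
After 5 (propagate distance d=27): x=-21148/1625 (≈-13.0142) theta=-58/975 (≈-0.0595)
After 6 (curved mirror R=77): x=-21148/1625 (≈-13.0142) theta=104558/375375 (≈0.2785)
After 7 (propagate distance d=21 (to screen)): x=-25614/3575 (≈-7.1648) theta=104558/375375 (≈0.2785)
Rounded to 4 decimal places: x = -7.1648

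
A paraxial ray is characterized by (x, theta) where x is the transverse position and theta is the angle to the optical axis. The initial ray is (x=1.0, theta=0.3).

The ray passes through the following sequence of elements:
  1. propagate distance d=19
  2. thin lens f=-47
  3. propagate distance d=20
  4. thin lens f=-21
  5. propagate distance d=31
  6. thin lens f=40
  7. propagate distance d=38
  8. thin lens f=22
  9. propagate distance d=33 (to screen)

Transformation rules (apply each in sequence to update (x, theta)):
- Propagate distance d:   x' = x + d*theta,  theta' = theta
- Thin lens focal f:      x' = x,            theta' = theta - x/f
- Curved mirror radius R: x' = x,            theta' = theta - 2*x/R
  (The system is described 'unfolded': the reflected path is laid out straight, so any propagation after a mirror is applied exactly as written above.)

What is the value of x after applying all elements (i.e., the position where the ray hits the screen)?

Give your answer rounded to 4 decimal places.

Answer: -27.8294

Derivation:
Initial: x=1.0000 theta=0.3000
After 1 (propagate distance d=19): x=6.7000 theta=0.3000
After 2 (thin lens f=-47): x=6.7000 theta=104/235 (≈0.4426)
After 3 (propagate distance d=20): x=7309/470 (≈15.5511) theta=104/235 (≈0.4426)
After 4 (thin lens f=-21): x=7309/470 (≈15.5511) theta=11677/9870 (≈1.1831)
After 5 (propagate distance d=31): x=257738/4935 (≈52.2265) theta=11677/9870 (≈1.1831)
After 6 (thin lens f=40): x=257738/4935 (≈52.2265) theta=-4033/32900 (≈-0.1226)
After 7 (propagate distance d=38): x=335357/7050 (≈47.5684) theta=-4033/32900 (≈-0.1226)
After 8 (thin lens f=22): x=335357/7050 (≈47.5684) theta=-56377/24675 (≈-2.2848)
After 9 (propagate distance d=33 (to screen)): x=-1373383/49350 (≈-27.8294) theta=-56377/24675 (≈-2.2848)
Rounded to 4 decimal places: x = -27.8294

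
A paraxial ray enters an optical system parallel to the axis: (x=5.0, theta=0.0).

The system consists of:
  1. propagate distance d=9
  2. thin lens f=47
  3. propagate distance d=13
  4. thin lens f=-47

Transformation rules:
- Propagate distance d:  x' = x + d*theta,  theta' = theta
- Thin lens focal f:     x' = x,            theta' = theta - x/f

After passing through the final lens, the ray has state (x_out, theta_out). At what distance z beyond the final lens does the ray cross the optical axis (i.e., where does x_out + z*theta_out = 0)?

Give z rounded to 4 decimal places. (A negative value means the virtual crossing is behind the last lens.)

Answer: 122.9231

Derivation:
Initial: x=5.0000 theta=0.0000
After 1 (propagate distance d=9): x=5.0000 theta=0.0000
After 2 (thin lens f=47): x=5.0000 theta=-5/47 (≈-0.1064)
After 3 (propagate distance d=13): x=170/47 (≈3.6170) theta=-5/47 (≈-0.1064)
After 4 (thin lens f=-47): x=170/47 (≈3.6170) theta=-65/2209 (≈-0.0294)
z_focus = -x_out/theta_out = -(170/47)/(-65/2209) = 1598/13 ≈ 122.9231
Rounded to 4 decimal places: z = 122.9231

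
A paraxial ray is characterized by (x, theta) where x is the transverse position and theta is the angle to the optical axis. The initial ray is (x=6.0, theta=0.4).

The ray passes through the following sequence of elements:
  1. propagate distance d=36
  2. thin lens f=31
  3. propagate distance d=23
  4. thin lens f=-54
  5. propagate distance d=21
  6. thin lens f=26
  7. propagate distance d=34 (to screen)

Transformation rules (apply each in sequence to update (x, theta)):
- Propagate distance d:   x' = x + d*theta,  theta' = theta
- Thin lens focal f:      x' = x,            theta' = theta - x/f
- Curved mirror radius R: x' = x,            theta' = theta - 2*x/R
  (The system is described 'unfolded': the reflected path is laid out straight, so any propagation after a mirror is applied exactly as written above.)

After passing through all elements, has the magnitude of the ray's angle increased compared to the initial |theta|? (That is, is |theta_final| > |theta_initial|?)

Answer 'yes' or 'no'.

Answer: yes

Derivation:
Initial: x=6.0000 theta=0.4000
After 1 (propagate distance d=36): x=20.4000 theta=0.4000
After 2 (thin lens f=31): x=20.4000 theta=-8/31 (≈-0.2581)
After 3 (propagate distance d=23): x=2242/155 (≈14.4645) theta=-8/31 (≈-0.2581)
After 4 (thin lens f=-54): x=2242/155 (≈14.4645) theta=41/4185 (≈0.0098)
After 5 (propagate distance d=21): x=4093/279 (≈14.6703) theta=41/4185 (≈0.0098)
After 6 (thin lens f=26): x=4093/279 (≈14.6703) theta=-60329/108810 (≈-0.5544)
After 7 (propagate distance d=34 (to screen)): x=-227458/54405 (≈-4.1808) theta=-60329/108810 (≈-0.5544)
|theta_initial|=0.4000 |theta_final|=60329/108810 (≈0.5544) -> increased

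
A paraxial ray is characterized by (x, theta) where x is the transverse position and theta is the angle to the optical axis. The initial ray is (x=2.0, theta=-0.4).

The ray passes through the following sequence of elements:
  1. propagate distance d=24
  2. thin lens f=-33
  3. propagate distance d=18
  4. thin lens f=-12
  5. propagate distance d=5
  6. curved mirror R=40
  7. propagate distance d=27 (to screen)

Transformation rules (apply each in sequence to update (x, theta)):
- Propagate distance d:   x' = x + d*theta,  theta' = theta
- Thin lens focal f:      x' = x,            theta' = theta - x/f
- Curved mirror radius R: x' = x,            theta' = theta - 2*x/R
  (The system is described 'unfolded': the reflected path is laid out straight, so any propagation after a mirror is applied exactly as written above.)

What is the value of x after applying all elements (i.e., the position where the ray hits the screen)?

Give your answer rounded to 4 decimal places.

Answer: -49.1486

Derivation:
Initial: x=2.0000 theta=-0.4000
After 1 (propagate distance d=24): x=-7.6000 theta=-0.4000
After 2 (thin lens f=-33): x=-7.6000 theta=-104/165 (≈-0.6303)
After 3 (propagate distance d=18): x=-1042/55 (≈-18.9455) theta=-104/165 (≈-0.6303)
After 4 (thin lens f=-12): x=-1042/55 (≈-18.9455) theta=-243/110 (≈-2.2091)
After 5 (propagate distance d=5): x=-3299/110 (≈-29.9909) theta=-243/110 (≈-2.2091)
After 6 (curved mirror R=40): x=-3299/110 (≈-29.9909) theta=-1561/2200 (≈-0.7095)
After 7 (propagate distance d=27 (to screen)): x=-108127/2200 (≈-49.1486) theta=-1561/2200 (≈-0.7095)
Rounded to 4 decimal places: x = -49.1486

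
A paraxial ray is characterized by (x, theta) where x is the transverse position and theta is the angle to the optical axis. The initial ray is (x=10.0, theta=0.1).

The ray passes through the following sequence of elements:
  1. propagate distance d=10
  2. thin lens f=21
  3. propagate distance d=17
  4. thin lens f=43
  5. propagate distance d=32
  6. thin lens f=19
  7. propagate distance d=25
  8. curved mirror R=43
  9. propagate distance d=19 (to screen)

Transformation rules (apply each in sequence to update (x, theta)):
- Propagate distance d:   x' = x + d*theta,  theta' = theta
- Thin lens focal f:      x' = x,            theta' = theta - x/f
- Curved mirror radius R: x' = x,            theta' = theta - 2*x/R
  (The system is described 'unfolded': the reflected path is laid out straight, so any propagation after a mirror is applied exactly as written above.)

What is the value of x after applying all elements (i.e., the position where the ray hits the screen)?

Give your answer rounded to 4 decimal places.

Answer: 1.8354

Derivation:
Initial: x=10.0000 theta=0.1000
After 1 (propagate distance d=10): x=11.0000 theta=0.1000
After 2 (thin lens f=21): x=11.0000 theta=-89/210 (≈-0.4238)
After 3 (propagate distance d=17): x=797/210 (≈3.7952) theta=-89/210 (≈-0.4238)
After 4 (thin lens f=43): x=797/210 (≈3.7952) theta=-2312/4515 (≈-0.5121)
After 5 (propagate distance d=32): x=-37899/3010 (≈-12.5910) theta=-2312/4515 (≈-0.5121)
After 6 (thin lens f=19): x=-37899/3010 (≈-12.5910) theta=25841/171570 (≈0.1506)
After 7 (propagate distance d=25): x=-757109/85785 (≈-8.8257) theta=25841/171570 (≈0.1506)
After 8 (curved mirror R=43): x=-757109/85785 (≈-8.8257) theta=4139599/7377510 (≈0.5611)
After 9 (propagate distance d=19 (to screen)): x=4513669/2459170 (≈1.8354) theta=4139599/7377510 (≈0.5611)
Rounded to 4 decimal places: x = 1.8354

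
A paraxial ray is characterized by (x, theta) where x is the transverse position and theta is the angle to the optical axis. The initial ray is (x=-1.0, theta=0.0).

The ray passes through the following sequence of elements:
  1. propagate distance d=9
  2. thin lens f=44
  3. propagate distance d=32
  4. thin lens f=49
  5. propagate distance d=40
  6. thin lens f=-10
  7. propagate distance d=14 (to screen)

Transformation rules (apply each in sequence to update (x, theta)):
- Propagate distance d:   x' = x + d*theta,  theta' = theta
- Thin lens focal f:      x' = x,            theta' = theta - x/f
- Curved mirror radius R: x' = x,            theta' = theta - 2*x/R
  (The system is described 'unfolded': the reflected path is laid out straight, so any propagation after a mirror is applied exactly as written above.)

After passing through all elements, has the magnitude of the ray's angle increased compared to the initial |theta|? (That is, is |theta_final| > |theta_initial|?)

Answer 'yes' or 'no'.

Initial: x=-1.0000 theta=0.0000
After 1 (propagate distance d=9): x=-1.0000 theta=0.0000
After 2 (thin lens f=44): x=-1.0000 theta=1/44 (≈0.0227)
After 3 (propagate distance d=32): x=-3/11 (≈-0.2727) theta=1/44 (≈0.0227)
After 4 (thin lens f=49): x=-3/11 (≈-0.2727) theta=61/2156 (≈0.0283)
After 5 (propagate distance d=40): x=463/539 (≈0.8590) theta=61/2156 (≈0.0283)
After 6 (thin lens f=-10): x=463/539 (≈0.8590) theta=1231/10780 (≈0.1142)
After 7 (propagate distance d=14 (to screen)): x=13247/5390 (≈2.4577) theta=1231/10780 (≈0.1142)
|theta_initial|=0.0000 |theta_final|=1231/10780 (≈0.1142) -> increased

Answer: yes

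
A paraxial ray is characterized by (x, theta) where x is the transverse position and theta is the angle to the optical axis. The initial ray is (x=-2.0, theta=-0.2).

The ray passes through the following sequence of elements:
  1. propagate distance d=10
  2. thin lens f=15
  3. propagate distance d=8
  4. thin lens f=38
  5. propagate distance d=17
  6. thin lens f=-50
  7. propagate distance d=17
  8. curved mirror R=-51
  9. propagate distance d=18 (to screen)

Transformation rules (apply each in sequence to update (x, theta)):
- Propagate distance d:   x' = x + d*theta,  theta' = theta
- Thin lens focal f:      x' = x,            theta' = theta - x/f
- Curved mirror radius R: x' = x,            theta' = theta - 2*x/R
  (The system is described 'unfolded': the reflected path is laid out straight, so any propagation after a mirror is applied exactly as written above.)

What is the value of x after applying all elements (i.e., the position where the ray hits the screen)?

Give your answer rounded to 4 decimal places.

Initial: x=-2.0000 theta=-0.2000
After 1 (propagate distance d=10): x=-4.0000 theta=-0.2000
After 2 (thin lens f=15): x=-4.0000 theta=1/15 (≈0.0667)
After 3 (propagate distance d=8): x=-52/15 (≈-3.4667) theta=1/15 (≈0.0667)
After 4 (thin lens f=38): x=-52/15 (≈-3.4667) theta=3/19 (≈0.1579)
After 5 (propagate distance d=17): x=-223/285 (≈-0.7825) theta=3/19 (≈0.1579)
After 6 (thin lens f=-50): x=-223/285 (≈-0.7825) theta=2027/14250 (≈0.1422)
After 7 (propagate distance d=17): x=23309/14250 (≈1.6357) theta=2027/14250 (≈0.1422)
After 8 (curved mirror R=-51): x=23309/14250 (≈1.6357) theta=29999/145350 (≈0.2064)
After 9 (propagate distance d=18 (to screen)): x=1296223/242250 (≈5.3508) theta=29999/145350 (≈0.2064)
Rounded to 4 decimal places: x = 5.3508

Answer: 5.3508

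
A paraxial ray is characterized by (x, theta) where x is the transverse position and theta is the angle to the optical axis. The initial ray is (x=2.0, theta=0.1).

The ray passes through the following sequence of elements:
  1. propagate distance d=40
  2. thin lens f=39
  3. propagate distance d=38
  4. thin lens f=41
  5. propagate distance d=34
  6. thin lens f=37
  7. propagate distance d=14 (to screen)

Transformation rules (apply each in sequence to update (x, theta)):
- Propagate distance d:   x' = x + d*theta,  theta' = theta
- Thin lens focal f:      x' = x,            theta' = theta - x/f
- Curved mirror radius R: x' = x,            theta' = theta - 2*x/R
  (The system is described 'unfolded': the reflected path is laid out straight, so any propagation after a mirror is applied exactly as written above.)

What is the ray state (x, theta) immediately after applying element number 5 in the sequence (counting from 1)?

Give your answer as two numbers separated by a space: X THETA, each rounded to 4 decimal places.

Initial: x=2.0000 theta=0.1000
After 1 (propagate distance d=40): x=6.0000 theta=0.1000
After 2 (thin lens f=39): x=6.0000 theta=-7/130 (≈-0.0538)
After 3 (propagate distance d=38): x=257/65 (≈3.9538) theta=-7/130 (≈-0.0538)
After 4 (thin lens f=41): x=257/65 (≈3.9538) theta=-801/5330 (≈-0.1503)
After 5 (propagate distance d=34): x=-616/533 (≈-1.1557) theta=-801/5330 (≈-0.1503)
Rounded to 4 decimal places: x = -1.1557, theta = -0.1503

Answer: -1.1557 -0.1503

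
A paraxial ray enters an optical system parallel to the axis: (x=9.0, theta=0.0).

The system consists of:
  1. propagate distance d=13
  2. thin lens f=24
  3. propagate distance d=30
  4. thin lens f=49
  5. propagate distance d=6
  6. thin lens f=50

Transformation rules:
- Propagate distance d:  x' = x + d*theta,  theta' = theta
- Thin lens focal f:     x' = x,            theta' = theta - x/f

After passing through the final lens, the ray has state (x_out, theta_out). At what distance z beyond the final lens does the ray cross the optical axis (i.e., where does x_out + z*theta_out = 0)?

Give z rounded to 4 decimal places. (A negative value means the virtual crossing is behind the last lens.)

Answer: -17.2716

Derivation:
Initial: x=9.0000 theta=0.0000
After 1 (propagate distance d=13): x=9.0000 theta=0.0000
After 2 (thin lens f=24): x=9.0000 theta=-0.3750
After 3 (propagate distance d=30): x=-2.2500 theta=-0.3750
After 4 (thin lens f=49): x=-2.2500 theta=-129/392 (≈-0.3291)
After 5 (propagate distance d=6): x=-207/49 (≈-4.2245) theta=-129/392 (≈-0.3291)
After 6 (thin lens f=50): x=-207/49 (≈-4.2245) theta=-2397/9800 (≈-0.2446)
z_focus = -x_out/theta_out = -(-207/49)/(-2397/9800) = -13800/799 ≈ -17.2716
Rounded to 4 decimal places: z = -17.2716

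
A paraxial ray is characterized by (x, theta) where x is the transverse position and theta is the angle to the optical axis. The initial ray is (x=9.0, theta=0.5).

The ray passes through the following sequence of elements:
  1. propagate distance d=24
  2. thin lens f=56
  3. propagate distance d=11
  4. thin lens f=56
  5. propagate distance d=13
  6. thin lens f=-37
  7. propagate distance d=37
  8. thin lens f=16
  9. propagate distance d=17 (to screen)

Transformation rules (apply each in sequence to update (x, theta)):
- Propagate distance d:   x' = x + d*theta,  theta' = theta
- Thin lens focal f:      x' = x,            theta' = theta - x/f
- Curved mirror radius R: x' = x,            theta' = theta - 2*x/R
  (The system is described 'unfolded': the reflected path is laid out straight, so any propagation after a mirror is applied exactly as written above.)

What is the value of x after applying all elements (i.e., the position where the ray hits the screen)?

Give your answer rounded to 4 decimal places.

Initial: x=9.0000 theta=0.5000
After 1 (propagate distance d=24): x=21.0000 theta=0.5000
After 2 (thin lens f=56): x=21.0000 theta=0.1250
After 3 (propagate distance d=11): x=22.3750 theta=0.1250
After 4 (thin lens f=56): x=22.3750 theta=-123/448 (≈-0.2746)
After 5 (propagate distance d=13): x=8425/448 (≈18.8058) theta=-123/448 (≈-0.2746)
After 6 (thin lens f=-37): x=8425/448 (≈18.8058) theta=1937/8288 (≈0.2337)
After 7 (propagate distance d=37): x=1757/64 (≈27.4531) theta=1937/8288 (≈0.2337)
After 8 (thin lens f=16): x=1757/64 (≈27.4531) theta=-393079/265216 (≈-1.4821)
After 9 (propagate distance d=17 (to screen)): x=598665/265216 (≈2.2573) theta=-393079/265216 (≈-1.4821)
Rounded to 4 decimal places: x = 2.2573

Answer: 2.2573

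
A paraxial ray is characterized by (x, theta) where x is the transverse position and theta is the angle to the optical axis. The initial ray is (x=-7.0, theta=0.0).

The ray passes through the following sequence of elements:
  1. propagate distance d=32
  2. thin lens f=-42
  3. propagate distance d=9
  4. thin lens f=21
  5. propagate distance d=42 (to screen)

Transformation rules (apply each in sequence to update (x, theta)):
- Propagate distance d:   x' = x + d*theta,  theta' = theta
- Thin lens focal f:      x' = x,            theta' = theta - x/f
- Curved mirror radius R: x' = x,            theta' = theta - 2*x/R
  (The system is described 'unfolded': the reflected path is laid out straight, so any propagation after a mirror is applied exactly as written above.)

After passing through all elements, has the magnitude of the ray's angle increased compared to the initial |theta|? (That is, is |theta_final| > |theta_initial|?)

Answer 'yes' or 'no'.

Initial: x=-7.0000 theta=0.0000
After 1 (propagate distance d=32): x=-7.0000 theta=0.0000
After 2 (thin lens f=-42): x=-7.0000 theta=-1/6 (≈-0.1667)
After 3 (propagate distance d=9): x=-8.5000 theta=-1/6 (≈-0.1667)
After 4 (thin lens f=21): x=-8.5000 theta=5/21 (≈0.2381)
After 5 (propagate distance d=42 (to screen)): x=1.5000 theta=5/21 (≈0.2381)
|theta_initial|=0.0000 |theta_final|=5/21 (≈0.2381) -> increased

Answer: yes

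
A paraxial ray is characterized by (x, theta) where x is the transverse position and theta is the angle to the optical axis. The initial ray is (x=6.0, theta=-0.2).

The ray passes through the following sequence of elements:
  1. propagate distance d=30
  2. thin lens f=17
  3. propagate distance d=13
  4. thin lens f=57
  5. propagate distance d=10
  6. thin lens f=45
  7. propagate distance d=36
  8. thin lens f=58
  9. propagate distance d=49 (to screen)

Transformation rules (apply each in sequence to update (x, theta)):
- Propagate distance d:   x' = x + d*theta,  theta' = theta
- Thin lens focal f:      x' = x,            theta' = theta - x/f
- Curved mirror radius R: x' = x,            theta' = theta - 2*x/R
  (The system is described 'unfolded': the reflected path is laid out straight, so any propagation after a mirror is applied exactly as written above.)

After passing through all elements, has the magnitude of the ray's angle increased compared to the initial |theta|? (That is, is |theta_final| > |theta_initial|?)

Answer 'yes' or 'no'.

Answer: no

Derivation:
Initial: x=6.0000 theta=-0.2000
After 1 (propagate distance d=30): x=0.0000 theta=-0.2000
After 2 (thin lens f=17): x=0.0000 theta=-0.2000
After 3 (propagate distance d=13): x=-2.6000 theta=-0.2000
After 4 (thin lens f=57): x=-2.6000 theta=-44/285 (≈-0.1544)
After 5 (propagate distance d=10): x=-1181/285 (≈-4.1439) theta=-44/285 (≈-0.1544)
After 6 (thin lens f=45): x=-1181/285 (≈-4.1439) theta=-799/12825 (≈-0.0623)
After 7 (propagate distance d=36): x=-479/75 (≈-6.3867) theta=-799/12825 (≈-0.0623)
After 8 (thin lens f=58): x=-479/75 (≈-6.3867) theta=35567/743850 (≈0.0478)
After 9 (propagate distance d=49 (to screen)): x=-3007939/743850 (≈-4.0437) theta=35567/743850 (≈0.0478)
|theta_initial|=0.2000 |theta_final|=35567/743850 (≈0.0478) -> not increased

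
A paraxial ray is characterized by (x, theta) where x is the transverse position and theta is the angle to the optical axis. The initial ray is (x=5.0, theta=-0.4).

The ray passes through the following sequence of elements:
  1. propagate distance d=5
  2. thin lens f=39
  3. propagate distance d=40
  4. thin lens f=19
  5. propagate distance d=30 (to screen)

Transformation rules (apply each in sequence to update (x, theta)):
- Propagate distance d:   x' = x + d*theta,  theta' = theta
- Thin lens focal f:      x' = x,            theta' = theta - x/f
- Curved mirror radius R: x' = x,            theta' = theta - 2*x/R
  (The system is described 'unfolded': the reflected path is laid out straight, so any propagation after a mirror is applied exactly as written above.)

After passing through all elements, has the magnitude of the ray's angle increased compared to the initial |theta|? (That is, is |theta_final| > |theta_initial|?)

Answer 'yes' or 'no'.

Initial: x=5.0000 theta=-0.4000
After 1 (propagate distance d=5): x=3.0000 theta=-0.4000
After 2 (thin lens f=39): x=3.0000 theta=-31/65 (≈-0.4769)
After 3 (propagate distance d=40): x=-209/13 (≈-16.0769) theta=-31/65 (≈-0.4769)
After 4 (thin lens f=19): x=-209/13 (≈-16.0769) theta=24/65 (≈0.3692)
After 5 (propagate distance d=30 (to screen)): x=-5.0000 theta=24/65 (≈0.3692)
|theta_initial|=0.4000 |theta_final|=24/65 (≈0.3692) -> not increased

Answer: no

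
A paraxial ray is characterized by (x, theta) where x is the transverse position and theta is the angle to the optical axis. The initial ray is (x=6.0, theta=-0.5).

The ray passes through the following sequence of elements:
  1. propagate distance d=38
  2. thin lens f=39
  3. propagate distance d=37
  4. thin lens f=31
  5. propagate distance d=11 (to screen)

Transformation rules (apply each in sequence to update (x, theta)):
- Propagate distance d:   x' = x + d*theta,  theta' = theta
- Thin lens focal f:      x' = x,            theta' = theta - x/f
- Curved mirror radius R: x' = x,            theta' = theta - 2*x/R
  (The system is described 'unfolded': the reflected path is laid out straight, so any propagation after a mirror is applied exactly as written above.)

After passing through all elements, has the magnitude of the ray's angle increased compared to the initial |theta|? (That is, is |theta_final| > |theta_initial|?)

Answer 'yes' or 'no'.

Answer: no

Derivation:
Initial: x=6.0000 theta=-0.5000
After 1 (propagate distance d=38): x=-13.0000 theta=-0.5000
After 2 (thin lens f=39): x=-13.0000 theta=-1/6 (≈-0.1667)
After 3 (propagate distance d=37): x=-115/6 (≈-19.1667) theta=-1/6 (≈-0.1667)
After 4 (thin lens f=31): x=-115/6 (≈-19.1667) theta=14/31 (≈0.4516)
After 5 (propagate distance d=11 (to screen)): x=-2641/186 (≈-14.1989) theta=14/31 (≈0.4516)
|theta_initial|=0.5000 |theta_final|=14/31 (≈0.4516) -> not increased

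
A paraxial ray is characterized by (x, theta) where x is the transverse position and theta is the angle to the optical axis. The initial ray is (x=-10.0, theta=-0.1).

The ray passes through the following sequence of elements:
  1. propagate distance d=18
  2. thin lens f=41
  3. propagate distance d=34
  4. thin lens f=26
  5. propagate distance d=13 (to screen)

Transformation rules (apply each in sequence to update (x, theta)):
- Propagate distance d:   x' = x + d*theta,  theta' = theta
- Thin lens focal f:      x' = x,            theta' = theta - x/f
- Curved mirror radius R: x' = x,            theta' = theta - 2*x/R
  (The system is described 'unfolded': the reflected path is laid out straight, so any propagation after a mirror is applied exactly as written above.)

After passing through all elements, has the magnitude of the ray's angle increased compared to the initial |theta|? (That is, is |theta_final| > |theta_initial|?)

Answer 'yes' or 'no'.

Initial: x=-10.0000 theta=-0.1000
After 1 (propagate distance d=18): x=-11.8000 theta=-0.1000
After 2 (thin lens f=41): x=-11.8000 theta=77/410 (≈0.1878)
After 3 (propagate distance d=34): x=-222/41 (≈-5.4146) theta=77/410 (≈0.1878)
After 4 (thin lens f=26): x=-222/41 (≈-5.4146) theta=2111/5330 (≈0.3961)
After 5 (propagate distance d=13 (to screen)): x=-109/410 (≈-0.2659) theta=2111/5330 (≈0.3961)
|theta_initial|=0.1000 |theta_final|=2111/5330 (≈0.3961) -> increased

Answer: yes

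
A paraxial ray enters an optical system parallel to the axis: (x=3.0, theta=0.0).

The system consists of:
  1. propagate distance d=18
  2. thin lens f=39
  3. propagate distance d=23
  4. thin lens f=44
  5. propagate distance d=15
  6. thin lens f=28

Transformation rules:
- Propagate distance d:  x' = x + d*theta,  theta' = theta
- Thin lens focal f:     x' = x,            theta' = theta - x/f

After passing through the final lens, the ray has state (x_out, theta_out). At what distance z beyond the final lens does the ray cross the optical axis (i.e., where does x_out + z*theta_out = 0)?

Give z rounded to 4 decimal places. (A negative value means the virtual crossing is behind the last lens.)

Answer: -3.6981

Derivation:
Initial: x=3.0000 theta=0.0000
After 1 (propagate distance d=18): x=3.0000 theta=0.0000
After 2 (thin lens f=39): x=3.0000 theta=-1/13 (≈-0.0769)
After 3 (propagate distance d=23): x=16/13 (≈1.2308) theta=-1/13 (≈-0.0769)
After 4 (thin lens f=44): x=16/13 (≈1.2308) theta=-15/143 (≈-0.1049)
After 5 (propagate distance d=15): x=-49/143 (≈-0.3427) theta=-15/143 (≈-0.1049)
After 6 (thin lens f=28): x=-49/143 (≈-0.3427) theta=-53/572 (≈-0.0927)
z_focus = -x_out/theta_out = -(-49/143)/(-53/572) = -196/53 ≈ -3.6981
Rounded to 4 decimal places: z = -3.6981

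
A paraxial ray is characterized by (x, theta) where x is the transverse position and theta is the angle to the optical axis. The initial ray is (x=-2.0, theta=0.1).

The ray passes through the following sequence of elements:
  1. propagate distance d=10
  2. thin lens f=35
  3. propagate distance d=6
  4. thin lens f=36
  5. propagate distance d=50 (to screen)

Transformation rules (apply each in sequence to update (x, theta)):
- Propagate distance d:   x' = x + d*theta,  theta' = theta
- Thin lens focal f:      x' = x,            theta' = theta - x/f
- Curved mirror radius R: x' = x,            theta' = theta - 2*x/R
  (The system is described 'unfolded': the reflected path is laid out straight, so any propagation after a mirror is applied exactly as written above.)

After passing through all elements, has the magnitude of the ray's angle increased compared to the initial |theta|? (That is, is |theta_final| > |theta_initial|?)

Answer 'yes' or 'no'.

Initial: x=-2.0000 theta=0.1000
After 1 (propagate distance d=10): x=-1.0000 theta=0.1000
After 2 (thin lens f=35): x=-1.0000 theta=9/70 (≈0.1286)
After 3 (propagate distance d=6): x=-8/35 (≈-0.2286) theta=9/70 (≈0.1286)
After 4 (thin lens f=36): x=-8/35 (≈-0.2286) theta=17/126 (≈0.1349)
After 5 (propagate distance d=50 (to screen)): x=2053/315 (≈6.5175) theta=17/126 (≈0.1349)
|theta_initial|=0.1000 |theta_final|=17/126 (≈0.1349) -> increased

Answer: yes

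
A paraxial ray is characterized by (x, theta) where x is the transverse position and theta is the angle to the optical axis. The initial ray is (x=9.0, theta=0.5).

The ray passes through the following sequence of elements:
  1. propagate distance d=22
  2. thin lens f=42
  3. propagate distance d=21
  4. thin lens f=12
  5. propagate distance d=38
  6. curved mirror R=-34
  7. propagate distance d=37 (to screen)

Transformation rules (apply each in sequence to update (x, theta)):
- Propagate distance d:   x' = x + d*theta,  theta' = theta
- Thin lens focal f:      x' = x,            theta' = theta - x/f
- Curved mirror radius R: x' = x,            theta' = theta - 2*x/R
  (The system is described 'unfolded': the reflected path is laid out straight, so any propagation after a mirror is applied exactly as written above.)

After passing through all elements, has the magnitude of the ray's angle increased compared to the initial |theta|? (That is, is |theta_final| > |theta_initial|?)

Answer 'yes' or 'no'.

Answer: yes

Derivation:
Initial: x=9.0000 theta=0.5000
After 1 (propagate distance d=22): x=20.0000 theta=0.5000
After 2 (thin lens f=42): x=20.0000 theta=1/42 (≈0.0238)
After 3 (propagate distance d=21): x=20.5000 theta=1/42 (≈0.0238)
After 4 (thin lens f=12): x=20.5000 theta=-283/168 (≈-1.6845)
After 5 (propagate distance d=38): x=-3655/84 (≈-43.5119) theta=-283/168 (≈-1.6845)
After 6 (curved mirror R=-34): x=-3655/84 (≈-43.5119) theta=-713/168 (≈-4.2440)
After 7 (propagate distance d=37 (to screen)): x=-4813/24 (≈-200.5417) theta=-713/168 (≈-4.2440)
|theta_initial|=0.5000 |theta_final|=713/168 (≈4.2440) -> increased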